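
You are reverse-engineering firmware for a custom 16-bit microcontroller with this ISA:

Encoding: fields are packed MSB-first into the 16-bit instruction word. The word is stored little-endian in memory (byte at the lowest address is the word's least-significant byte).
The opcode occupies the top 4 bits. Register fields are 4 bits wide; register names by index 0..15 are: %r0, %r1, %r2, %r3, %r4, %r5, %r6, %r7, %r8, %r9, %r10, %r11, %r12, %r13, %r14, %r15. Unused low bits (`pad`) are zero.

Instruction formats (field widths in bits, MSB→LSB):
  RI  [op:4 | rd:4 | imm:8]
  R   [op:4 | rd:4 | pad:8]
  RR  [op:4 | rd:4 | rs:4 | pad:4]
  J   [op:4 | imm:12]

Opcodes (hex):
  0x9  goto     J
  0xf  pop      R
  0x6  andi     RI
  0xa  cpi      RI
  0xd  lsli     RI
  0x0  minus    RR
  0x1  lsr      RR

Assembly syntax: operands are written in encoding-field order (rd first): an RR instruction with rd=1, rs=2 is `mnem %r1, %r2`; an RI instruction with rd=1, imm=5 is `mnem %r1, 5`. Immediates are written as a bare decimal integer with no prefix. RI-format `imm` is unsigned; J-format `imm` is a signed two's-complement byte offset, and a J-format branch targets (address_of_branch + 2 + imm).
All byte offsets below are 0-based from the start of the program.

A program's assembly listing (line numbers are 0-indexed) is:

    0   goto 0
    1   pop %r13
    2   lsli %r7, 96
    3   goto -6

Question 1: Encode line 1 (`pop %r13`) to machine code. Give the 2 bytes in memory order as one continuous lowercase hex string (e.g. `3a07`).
00fd

L1: pop op=0xf:4|rd=13:4|pad=0:8 ⇒ 0xfd00 ⇒ little 00 fd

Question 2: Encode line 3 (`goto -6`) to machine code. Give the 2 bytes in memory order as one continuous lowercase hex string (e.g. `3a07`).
fa9f

L3: goto op=0x9:4|imm=-6:12 ⇒ 0x9ffa ⇒ little fa 9f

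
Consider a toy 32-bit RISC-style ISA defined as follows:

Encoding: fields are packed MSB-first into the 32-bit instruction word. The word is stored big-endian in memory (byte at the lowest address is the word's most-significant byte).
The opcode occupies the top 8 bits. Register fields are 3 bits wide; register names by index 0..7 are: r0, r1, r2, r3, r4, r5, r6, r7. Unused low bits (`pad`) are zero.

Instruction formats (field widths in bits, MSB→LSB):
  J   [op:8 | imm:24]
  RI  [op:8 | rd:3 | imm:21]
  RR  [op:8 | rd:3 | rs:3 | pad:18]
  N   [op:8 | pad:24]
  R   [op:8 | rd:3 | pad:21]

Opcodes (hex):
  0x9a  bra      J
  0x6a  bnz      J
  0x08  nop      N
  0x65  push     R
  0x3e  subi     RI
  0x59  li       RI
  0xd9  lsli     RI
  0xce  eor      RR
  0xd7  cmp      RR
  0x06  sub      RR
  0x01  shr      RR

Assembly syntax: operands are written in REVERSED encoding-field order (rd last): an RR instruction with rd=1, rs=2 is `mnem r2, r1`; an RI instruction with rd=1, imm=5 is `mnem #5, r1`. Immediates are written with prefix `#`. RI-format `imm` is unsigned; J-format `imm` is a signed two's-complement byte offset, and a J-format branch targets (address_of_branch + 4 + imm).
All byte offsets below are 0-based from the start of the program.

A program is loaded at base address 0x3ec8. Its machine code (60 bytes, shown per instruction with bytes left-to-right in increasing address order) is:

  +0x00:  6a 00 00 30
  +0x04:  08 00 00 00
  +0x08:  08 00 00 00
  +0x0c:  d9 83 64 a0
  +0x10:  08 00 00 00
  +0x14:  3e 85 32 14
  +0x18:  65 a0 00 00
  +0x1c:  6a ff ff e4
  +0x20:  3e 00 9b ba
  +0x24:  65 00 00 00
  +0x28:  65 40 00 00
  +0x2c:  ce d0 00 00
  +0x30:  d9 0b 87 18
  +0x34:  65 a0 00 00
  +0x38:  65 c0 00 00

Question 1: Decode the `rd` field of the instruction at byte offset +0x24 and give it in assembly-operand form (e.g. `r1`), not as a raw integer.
r0

+0x24: 65 00 00 00 ⇒ word 0x65000000 (big)
  top 8b → 0x65 → push [R]
  [23:21] rd=0 = r0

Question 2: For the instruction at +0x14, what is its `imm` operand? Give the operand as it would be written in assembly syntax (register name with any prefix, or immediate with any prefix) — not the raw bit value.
#340500

[14] 3e 85 32 14 → 0x3e853214
  opcode bits[31:24]=0x3e: subi/RI
  rd@[23:21]=0x4 ⇒ r4
  imm@[20:0]=0x53214 ⇒ #340500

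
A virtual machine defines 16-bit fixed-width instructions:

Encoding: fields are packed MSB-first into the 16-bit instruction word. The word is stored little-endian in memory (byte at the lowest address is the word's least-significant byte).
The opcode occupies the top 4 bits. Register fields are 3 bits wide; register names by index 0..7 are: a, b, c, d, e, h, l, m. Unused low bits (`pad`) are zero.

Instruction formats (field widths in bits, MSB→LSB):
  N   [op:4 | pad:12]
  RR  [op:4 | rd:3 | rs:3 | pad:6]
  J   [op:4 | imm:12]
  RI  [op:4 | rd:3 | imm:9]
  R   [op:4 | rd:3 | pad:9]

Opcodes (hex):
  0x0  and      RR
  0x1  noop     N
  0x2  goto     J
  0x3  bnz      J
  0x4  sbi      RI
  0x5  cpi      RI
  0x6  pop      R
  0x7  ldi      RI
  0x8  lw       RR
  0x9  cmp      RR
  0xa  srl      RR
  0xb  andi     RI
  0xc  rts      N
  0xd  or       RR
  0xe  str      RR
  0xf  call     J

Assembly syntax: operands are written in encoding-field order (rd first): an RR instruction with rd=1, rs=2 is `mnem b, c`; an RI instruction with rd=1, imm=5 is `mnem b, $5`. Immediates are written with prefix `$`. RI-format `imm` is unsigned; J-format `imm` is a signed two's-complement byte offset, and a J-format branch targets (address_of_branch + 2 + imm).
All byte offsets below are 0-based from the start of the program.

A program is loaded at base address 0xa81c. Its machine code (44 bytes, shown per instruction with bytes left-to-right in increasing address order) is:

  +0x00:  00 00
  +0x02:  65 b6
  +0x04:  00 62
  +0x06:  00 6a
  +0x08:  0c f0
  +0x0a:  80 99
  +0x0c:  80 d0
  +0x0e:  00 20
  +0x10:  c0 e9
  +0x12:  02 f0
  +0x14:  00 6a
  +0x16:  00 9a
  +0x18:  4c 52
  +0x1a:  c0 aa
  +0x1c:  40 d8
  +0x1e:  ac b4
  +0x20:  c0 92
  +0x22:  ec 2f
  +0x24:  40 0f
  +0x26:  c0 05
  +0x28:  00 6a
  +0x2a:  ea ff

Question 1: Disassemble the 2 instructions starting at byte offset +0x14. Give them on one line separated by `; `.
pop h; cmp h, a

+0x14: 00 6a ⇒ word 0x6a00 (little)
  op=0x6a00>>12=0x6 ⇒ pop (R)
  [11:9] rd=5 = h
+0x16: 00 9a ⇒ word 0x9a00 (little)
  op=0x9a00>>12=0x9 ⇒ cmp (RR)
  [11:9] rd=5 = h
  [8:6] rs=0 = a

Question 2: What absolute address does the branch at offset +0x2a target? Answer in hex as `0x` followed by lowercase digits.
off 0x2a: read ea ff as little → 0xffea
  top 4b → 0xf → call [J]
  [11:0] imm=4074 (s12→-22) = $-22
  target = base 0xa81c + off 0x2a + 2 + imm -22 = 0xa832

0xa832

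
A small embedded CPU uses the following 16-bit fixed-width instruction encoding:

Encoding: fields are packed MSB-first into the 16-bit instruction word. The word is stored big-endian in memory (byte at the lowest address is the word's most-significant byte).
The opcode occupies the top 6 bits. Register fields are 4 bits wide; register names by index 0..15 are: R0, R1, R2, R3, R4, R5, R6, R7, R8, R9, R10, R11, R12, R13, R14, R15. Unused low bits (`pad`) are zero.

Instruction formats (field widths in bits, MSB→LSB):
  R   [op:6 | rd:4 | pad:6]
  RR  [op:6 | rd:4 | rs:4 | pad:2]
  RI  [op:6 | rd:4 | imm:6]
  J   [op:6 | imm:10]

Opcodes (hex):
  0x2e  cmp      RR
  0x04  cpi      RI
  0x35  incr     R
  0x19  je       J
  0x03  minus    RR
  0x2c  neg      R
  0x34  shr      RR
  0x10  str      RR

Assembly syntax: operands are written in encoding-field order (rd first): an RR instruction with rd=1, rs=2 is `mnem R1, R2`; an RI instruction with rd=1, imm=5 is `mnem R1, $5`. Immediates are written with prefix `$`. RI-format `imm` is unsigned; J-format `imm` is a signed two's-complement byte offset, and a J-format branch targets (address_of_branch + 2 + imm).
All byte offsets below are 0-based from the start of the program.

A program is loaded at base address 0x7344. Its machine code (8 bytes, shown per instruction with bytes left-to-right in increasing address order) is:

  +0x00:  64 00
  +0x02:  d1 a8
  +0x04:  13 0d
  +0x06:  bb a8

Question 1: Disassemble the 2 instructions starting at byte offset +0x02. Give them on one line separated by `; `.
shr R6, R10; cpi R12, $13

@+02  big-endian(d1 a8) = 0xd1a8
  opcode bits[15:10]=0x34: shr/RR
  rd: (w>>6)&0xf=0x6 → R6
  rs: (w>>2)&0xf=0xa → R10
@+04  big-endian(13 0d) = 0x130d
  opcode bits[15:10]=0x4: cpi/RI
  rd: (w>>6)&0xf=0xc → R12
  imm: (w>>0)&0x3f=0xd → $13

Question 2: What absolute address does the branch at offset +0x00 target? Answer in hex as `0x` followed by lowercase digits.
0x7346

@+00  big-endian(64 00) = 0x6400
  opcode bits[15:10]=0x19: je/J
  [9:0] imm=0 = $0
  target = base 0x7344 + off 0x00 + 2 + imm 0 = 0x7346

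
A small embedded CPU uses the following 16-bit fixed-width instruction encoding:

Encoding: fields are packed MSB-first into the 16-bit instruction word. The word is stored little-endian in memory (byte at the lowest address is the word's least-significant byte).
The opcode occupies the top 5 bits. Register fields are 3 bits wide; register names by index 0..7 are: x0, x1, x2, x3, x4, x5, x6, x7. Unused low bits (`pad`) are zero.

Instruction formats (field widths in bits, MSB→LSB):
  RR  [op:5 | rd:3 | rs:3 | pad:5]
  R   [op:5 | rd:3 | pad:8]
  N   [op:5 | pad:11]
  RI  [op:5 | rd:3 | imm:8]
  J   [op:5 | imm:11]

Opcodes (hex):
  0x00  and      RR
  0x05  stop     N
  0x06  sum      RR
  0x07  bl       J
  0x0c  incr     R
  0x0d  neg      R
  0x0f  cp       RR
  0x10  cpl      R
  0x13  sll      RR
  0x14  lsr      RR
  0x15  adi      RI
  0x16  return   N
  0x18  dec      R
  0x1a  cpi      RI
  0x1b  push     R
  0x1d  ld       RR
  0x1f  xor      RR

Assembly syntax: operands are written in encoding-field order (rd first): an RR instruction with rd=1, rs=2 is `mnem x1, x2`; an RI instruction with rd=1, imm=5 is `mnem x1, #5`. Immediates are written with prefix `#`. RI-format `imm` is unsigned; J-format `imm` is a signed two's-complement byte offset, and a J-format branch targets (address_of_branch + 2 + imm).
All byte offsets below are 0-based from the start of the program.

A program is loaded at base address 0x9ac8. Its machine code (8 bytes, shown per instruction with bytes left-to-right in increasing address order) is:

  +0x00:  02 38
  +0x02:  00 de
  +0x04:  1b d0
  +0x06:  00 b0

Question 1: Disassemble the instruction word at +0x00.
bl #2

@+00  little-endian(02 38) = 0x3802
  top 5b → 0x7 → bl [J]
  imm@[10:0]=0x2 ⇒ #2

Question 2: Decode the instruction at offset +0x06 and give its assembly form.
return

@+06  little-endian(00 b0) = 0xb000
  op=0xb000>>11=0x16 ⇒ return (N)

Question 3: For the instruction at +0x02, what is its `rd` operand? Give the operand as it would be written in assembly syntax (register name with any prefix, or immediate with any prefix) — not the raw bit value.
x6

[02] 00 de → 0xde00
  top 5b → 0x1b → push [R]
  [10:8] rd=6 = x6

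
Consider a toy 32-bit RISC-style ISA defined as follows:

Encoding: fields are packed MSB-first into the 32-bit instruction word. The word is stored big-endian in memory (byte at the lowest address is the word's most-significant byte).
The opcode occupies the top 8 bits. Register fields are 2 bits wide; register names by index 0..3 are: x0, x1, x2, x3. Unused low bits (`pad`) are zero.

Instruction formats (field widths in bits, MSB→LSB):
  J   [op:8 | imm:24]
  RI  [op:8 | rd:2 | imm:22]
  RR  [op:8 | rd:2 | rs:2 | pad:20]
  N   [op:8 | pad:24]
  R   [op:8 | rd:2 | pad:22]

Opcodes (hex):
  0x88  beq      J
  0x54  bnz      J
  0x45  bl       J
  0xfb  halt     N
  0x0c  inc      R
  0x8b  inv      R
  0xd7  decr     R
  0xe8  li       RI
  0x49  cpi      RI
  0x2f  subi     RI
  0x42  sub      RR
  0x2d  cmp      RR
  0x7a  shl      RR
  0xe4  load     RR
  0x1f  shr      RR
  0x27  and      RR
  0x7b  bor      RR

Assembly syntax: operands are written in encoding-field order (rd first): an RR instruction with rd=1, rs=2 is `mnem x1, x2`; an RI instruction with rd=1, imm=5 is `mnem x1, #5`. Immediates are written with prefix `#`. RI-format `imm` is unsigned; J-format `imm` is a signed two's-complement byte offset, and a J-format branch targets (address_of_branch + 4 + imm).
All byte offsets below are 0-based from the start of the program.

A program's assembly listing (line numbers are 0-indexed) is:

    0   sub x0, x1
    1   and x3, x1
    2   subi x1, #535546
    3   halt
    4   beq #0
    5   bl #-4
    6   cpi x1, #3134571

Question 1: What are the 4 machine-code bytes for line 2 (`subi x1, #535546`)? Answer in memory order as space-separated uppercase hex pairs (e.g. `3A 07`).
2. subi fields op=0x2f:8|rd=1:2|imm=535546:22 → word 2f482bfah → 2f 48 2b fa

2F 48 2B FA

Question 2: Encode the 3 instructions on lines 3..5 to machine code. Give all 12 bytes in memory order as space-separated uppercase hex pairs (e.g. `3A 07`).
line 3 (halt): pack op=0xfb:8|pad=0:24 = 0xfb000000; big→ fb 00 00 00
line 4 (beq): pack op=0x88:8|imm=0:24 = 0x88000000; big→ 88 00 00 00
line 5 (bl): pack op=0x45:8|imm=-4:24 = 0x45fffffc; big→ 45 ff ff fc

FB 00 00 00 88 00 00 00 45 FF FF FC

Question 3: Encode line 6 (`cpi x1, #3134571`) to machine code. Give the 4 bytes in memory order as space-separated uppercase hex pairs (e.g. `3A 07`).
49 6F D4 6B

6. cpi fields op=0x49:8|rd=1:2|imm=3134571:22 → word 496fd46bh → 49 6f d4 6b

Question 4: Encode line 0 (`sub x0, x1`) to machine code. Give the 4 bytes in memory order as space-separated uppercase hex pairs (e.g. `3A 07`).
0. sub fields op=0x42:8|rd=0:2|rs=1:2|pad=0:20 → word 42100000h → 42 10 00 00

42 10 00 00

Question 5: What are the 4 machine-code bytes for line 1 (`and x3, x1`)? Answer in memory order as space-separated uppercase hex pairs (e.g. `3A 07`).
27 D0 00 00

line 1 (and): pack op=0x27:8|rd=3:2|rs=1:2|pad=0:20 = 0x27d00000; big→ 27 d0 00 00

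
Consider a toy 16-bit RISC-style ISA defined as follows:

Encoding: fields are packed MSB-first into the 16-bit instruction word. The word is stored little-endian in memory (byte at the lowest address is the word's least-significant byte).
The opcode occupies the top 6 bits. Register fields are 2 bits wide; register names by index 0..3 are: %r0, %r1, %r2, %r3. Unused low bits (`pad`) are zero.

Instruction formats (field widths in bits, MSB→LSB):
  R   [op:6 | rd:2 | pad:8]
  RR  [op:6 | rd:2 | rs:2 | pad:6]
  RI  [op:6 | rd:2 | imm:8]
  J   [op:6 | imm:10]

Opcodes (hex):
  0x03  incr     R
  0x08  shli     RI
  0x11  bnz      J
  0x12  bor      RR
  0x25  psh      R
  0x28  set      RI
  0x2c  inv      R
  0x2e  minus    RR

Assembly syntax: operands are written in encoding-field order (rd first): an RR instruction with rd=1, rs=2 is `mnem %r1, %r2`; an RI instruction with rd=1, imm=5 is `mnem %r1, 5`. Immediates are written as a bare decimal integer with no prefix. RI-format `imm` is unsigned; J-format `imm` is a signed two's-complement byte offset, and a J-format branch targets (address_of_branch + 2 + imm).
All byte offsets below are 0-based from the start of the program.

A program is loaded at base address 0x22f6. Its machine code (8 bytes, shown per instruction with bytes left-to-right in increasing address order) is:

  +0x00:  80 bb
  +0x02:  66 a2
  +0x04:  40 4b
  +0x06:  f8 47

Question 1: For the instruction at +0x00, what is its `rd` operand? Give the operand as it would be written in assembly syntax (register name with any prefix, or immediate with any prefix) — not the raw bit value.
[00] 80 bb → 0xbb80
  op=0xbb80>>10=0x2e ⇒ minus (RR)
  rd@[9:8]=0x3 ⇒ %r3
  rs@[7:6]=0x2 ⇒ %r2

%r3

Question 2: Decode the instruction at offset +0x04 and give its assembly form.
bor %r3, %r1

off 0x04: read 40 4b as little → 0x4b40
  opcode bits[15:10]=0x12: bor/RR
  rd: (w>>8)&0x3=0x3 → %r3
  rs: (w>>6)&0x3=0x1 → %r1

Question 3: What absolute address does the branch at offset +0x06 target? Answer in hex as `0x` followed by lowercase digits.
@+06  little-endian(f8 47) = 0x47f8
  op=0x47f8>>10=0x11 ⇒ bnz (J)
  imm: (w>>0)&0x3ff=0x3f8 (s10→-8) → -8
  target = base 0x22f6 + off 0x06 + 2 + imm -8 = 0x22f6

0x22f6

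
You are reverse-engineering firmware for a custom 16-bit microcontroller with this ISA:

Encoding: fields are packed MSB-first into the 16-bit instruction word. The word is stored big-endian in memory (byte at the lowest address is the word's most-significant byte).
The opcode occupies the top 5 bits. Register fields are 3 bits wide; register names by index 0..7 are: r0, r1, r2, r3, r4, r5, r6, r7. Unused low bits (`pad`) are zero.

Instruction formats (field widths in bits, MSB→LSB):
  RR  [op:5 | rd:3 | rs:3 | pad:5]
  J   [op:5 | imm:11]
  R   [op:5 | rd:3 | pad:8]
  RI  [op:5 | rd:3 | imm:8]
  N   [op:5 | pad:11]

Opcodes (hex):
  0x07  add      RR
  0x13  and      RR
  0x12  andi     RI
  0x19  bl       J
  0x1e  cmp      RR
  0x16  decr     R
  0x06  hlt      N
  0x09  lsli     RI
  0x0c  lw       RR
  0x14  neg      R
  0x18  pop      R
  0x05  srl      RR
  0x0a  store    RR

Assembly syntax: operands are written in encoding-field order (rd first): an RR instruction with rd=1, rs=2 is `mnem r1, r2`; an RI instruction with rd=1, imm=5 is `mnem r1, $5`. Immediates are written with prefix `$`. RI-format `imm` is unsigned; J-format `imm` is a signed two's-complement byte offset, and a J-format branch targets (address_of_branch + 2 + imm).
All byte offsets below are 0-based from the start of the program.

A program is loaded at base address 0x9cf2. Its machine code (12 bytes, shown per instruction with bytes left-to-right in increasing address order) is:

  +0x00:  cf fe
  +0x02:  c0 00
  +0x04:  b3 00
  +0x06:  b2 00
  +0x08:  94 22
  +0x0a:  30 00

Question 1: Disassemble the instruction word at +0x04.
decr r3

[04] b3 00 → 0xb300
  top 5b → 0x16 → decr [R]
  rd: (w>>8)&0x7=0x3 → r3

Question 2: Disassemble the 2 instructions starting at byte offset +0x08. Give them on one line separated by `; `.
@+08  big-endian(94 22) = 0x9422
  op=0x9422>>11=0x12 ⇒ andi (RI)
  rd@[10:8]=0x4 ⇒ r4
  imm@[7:0]=0x22 ⇒ $34
@+0a  big-endian(30 00) = 0x3000
  op=0x3000>>11=0x6 ⇒ hlt (N)

andi r4, $34; hlt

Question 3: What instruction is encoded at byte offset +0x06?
[06] b2 00 → 0xb200
  opcode bits[15:11]=0x16: decr/R
  [10:8] rd=2 = r2

decr r2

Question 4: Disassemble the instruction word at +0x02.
+0x02: c0 00 ⇒ word 0xc000 (big)
  top 5b → 0x18 → pop [R]
  rd: (w>>8)&0x7=0x0 → r0

pop r0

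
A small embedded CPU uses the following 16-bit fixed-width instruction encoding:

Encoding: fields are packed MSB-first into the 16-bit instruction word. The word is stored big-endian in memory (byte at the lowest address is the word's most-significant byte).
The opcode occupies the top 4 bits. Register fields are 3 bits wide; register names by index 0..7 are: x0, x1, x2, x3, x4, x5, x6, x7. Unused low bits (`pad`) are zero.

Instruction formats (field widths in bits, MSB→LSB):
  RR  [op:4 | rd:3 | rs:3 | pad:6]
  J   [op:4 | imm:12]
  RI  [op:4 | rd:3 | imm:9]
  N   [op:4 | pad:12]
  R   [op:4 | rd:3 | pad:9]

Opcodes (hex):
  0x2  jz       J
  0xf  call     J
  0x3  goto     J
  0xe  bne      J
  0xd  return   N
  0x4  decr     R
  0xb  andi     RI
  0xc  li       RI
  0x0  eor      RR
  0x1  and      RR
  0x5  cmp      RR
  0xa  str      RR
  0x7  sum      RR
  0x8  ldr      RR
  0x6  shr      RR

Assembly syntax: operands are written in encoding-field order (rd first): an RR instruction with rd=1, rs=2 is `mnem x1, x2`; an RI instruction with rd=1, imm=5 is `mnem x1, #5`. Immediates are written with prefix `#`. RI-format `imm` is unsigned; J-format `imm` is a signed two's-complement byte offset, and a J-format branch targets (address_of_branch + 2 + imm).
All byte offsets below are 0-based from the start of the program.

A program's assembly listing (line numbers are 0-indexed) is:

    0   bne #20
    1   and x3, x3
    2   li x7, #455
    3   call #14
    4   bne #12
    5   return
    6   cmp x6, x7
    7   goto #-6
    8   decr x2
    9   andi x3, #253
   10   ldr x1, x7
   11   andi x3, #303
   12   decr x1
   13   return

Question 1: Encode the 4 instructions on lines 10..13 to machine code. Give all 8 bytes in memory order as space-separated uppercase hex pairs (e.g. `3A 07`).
10. ldr fields op=0x8:4|rd=1:3|rs=7:3|pad=0:6 → word 83c0h → 83 c0
11. andi fields op=0xb:4|rd=3:3|imm=303:9 → word b72fh → b7 2f
12. decr fields op=0x4:4|rd=1:3|pad=0:9 → word 4200h → 42 00
13. return fields op=0xd:4|pad=0:12 → word d000h → d0 00

83 C0 B7 2F 42 00 D0 00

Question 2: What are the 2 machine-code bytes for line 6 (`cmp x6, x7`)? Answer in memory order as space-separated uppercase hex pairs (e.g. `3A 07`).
L6: cmp op=0x5:4|rd=6:3|rs=7:3|pad=0:6 ⇒ 0x5dc0 ⇒ big 5d c0

5D C0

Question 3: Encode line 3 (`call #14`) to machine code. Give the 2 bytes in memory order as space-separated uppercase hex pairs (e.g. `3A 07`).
F0 0E

3. call fields op=0xf:4|imm=14:12 → word f00eh → f0 0e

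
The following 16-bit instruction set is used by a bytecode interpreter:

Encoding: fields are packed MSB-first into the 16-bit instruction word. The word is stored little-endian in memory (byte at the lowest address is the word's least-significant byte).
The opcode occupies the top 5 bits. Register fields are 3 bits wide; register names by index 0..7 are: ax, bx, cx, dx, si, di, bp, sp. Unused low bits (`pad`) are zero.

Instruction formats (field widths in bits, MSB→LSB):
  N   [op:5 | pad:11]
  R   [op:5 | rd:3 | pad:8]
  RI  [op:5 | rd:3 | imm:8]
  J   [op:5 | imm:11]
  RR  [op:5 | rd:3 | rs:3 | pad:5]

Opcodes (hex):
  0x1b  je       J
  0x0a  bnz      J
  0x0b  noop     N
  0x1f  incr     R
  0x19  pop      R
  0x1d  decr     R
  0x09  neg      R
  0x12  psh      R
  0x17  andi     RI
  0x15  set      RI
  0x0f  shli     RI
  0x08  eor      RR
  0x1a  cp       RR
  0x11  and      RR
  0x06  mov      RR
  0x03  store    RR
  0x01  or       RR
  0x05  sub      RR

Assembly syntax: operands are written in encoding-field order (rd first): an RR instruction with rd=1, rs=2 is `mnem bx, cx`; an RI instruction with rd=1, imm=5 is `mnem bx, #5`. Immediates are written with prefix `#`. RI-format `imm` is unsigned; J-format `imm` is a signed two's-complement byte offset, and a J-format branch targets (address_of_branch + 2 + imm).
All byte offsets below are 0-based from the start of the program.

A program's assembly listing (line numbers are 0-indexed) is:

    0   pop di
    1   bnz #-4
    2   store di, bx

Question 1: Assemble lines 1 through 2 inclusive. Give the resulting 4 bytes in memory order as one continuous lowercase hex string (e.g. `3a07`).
fc57201d

line 1 (bnz): pack op=0xa:5|imm=-4:11 = 0x57fc; little→ fc 57
line 2 (store): pack op=0x3:5|rd=5:3|rs=1:3|pad=0:5 = 0x1d20; little→ 20 1d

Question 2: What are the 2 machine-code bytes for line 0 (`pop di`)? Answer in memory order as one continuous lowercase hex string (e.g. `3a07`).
00cd

line 0 (pop): pack op=0x19:5|rd=5:3|pad=0:8 = 0xcd00; little→ 00 cd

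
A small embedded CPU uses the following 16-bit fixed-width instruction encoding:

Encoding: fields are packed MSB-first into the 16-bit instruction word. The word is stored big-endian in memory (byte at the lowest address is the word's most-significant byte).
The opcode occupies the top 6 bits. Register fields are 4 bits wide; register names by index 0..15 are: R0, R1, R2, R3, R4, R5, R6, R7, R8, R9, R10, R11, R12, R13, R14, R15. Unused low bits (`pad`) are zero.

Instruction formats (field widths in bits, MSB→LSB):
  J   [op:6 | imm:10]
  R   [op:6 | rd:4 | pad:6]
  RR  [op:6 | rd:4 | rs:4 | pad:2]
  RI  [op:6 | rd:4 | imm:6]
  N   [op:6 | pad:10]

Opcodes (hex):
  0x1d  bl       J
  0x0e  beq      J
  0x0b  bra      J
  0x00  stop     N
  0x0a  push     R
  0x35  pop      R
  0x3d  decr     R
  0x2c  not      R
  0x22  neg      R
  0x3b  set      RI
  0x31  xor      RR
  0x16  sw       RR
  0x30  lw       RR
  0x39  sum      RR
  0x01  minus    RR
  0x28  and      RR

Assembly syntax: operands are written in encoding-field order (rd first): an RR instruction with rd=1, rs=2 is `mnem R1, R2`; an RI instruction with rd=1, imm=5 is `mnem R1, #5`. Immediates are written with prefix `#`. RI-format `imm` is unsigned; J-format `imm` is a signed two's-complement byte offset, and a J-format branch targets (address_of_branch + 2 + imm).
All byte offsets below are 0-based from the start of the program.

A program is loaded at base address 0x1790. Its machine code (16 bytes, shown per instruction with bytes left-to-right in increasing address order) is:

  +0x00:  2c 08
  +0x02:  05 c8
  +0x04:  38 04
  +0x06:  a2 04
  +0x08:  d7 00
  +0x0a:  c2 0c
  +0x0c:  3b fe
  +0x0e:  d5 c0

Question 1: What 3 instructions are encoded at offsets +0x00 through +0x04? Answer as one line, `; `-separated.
@+00  big-endian(2c 08) = 0x2c08
  op=0x2c08>>10=0xb ⇒ bra (J)
  imm@[9:0]=0x8 ⇒ #8
@+02  big-endian(05 c8) = 0x05c8
  op=0x05c8>>10=0x1 ⇒ minus (RR)
  rd@[9:6]=0x7 ⇒ R7
  rs@[5:2]=0x2 ⇒ R2
@+04  big-endian(38 04) = 0x3804
  op=0x3804>>10=0xe ⇒ beq (J)
  imm@[9:0]=0x4 ⇒ #4

bra #8; minus R7, R2; beq #4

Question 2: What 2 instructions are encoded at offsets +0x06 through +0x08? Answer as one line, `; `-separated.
[06] a2 04 → 0xa204
  top 6b → 0x28 → and [RR]
  rd@[9:6]=0x8 ⇒ R8
  rs@[5:2]=0x1 ⇒ R1
[08] d7 00 → 0xd700
  top 6b → 0x35 → pop [R]
  rd@[9:6]=0xc ⇒ R12

and R8, R1; pop R12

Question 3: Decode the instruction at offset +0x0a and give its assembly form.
off 0x0a: read c2 0c as big → 0xc20c
  opcode bits[15:10]=0x30: lw/RR
  [9:6] rd=8 = R8
  [5:2] rs=3 = R3

lw R8, R3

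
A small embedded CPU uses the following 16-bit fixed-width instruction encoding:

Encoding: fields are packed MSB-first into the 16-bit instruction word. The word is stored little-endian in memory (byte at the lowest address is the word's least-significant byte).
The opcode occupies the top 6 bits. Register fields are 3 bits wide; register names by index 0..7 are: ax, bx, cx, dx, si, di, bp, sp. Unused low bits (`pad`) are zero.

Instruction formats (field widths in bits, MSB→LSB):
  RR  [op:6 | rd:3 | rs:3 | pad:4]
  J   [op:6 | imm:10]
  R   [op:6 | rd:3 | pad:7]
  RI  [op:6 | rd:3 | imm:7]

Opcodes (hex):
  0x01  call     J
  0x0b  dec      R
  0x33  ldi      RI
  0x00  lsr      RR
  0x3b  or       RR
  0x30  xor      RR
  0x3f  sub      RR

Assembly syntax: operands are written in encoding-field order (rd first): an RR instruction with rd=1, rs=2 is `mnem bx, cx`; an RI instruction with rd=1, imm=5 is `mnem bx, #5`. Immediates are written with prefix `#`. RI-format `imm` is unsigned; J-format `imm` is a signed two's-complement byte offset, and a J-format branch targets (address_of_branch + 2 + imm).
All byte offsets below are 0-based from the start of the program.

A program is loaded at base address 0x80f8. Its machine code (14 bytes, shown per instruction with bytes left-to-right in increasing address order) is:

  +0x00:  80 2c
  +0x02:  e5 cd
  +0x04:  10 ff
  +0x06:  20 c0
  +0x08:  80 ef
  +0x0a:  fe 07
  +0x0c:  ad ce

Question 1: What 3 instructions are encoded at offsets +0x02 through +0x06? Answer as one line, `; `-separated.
+0x02: e5 cd ⇒ word 0xcde5 (little)
  op=0xcde5>>10=0x33 ⇒ ldi (RI)
  rd@[9:7]=0x3 ⇒ dx
  imm@[6:0]=0x65 ⇒ #101
+0x04: 10 ff ⇒ word 0xff10 (little)
  op=0xff10>>10=0x3f ⇒ sub (RR)
  rd@[9:7]=0x6 ⇒ bp
  rs@[6:4]=0x1 ⇒ bx
+0x06: 20 c0 ⇒ word 0xc020 (little)
  op=0xc020>>10=0x30 ⇒ xor (RR)
  rd@[9:7]=0x0 ⇒ ax
  rs@[6:4]=0x2 ⇒ cx

ldi dx, #101; sub bp, bx; xor ax, cx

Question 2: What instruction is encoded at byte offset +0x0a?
call #-2

[0a] fe 07 → 0x07fe
  op=0x07fe>>10=0x1 ⇒ call (J)
  imm: (w>>0)&0x3ff=0x3fe (s10→-2) → #-2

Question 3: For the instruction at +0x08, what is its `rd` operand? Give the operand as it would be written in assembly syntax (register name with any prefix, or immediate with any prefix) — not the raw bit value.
@+08  little-endian(80 ef) = 0xef80
  op=0xef80>>10=0x3b ⇒ or (RR)
  [9:7] rd=7 = sp
  [6:4] rs=0 = ax

sp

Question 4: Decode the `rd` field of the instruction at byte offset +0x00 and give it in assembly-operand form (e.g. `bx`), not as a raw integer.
bx

@+00  little-endian(80 2c) = 0x2c80
  opcode bits[15:10]=0xb: dec/R
  rd: (w>>7)&0x7=0x1 → bx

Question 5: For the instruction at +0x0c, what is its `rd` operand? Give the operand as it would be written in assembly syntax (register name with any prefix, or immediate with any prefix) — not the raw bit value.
@+0c  little-endian(ad ce) = 0xcead
  op=0xcead>>10=0x33 ⇒ ldi (RI)
  [9:7] rd=5 = di
  [6:0] imm=45 = #45

di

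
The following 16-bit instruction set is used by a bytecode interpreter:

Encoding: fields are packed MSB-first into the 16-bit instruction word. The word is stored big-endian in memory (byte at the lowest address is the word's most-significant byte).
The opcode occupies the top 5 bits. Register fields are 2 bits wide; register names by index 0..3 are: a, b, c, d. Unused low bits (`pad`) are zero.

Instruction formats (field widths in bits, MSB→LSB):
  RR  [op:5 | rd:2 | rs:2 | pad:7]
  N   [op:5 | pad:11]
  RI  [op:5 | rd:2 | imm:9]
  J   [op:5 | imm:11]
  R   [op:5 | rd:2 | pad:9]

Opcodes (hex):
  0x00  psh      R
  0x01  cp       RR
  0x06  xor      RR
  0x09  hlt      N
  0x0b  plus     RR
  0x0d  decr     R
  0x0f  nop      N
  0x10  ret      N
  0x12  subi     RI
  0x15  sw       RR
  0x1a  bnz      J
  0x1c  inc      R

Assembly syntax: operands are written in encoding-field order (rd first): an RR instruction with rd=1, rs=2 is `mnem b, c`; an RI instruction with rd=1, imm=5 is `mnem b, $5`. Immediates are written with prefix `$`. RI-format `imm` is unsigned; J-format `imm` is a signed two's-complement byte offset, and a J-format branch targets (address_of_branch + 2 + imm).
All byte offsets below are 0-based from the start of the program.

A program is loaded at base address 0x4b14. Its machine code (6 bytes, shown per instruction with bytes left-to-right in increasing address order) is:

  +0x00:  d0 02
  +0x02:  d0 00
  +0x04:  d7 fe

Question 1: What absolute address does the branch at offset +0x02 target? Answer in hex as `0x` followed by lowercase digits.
0x4b18

off 0x02: read d0 00 as big → 0xd000
  top 5b → 0x1a → bnz [J]
  imm@[10:0]=0x0 ⇒ $0
  target = base 0x4b14 + off 0x02 + 2 + imm 0 = 0x4b18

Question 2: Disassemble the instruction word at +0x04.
bnz $-2

[04] d7 fe → 0xd7fe
  opcode bits[15:11]=0x1a: bnz/J
  imm@[10:0]=0x7fe (s11→-2) ⇒ $-2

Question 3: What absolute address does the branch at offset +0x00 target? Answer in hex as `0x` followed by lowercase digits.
off 0x00: read d0 02 as big → 0xd002
  top 5b → 0x1a → bnz [J]
  imm@[10:0]=0x2 ⇒ $2
  target = base 0x4b14 + off 0x00 + 2 + imm 2 = 0x4b18

0x4b18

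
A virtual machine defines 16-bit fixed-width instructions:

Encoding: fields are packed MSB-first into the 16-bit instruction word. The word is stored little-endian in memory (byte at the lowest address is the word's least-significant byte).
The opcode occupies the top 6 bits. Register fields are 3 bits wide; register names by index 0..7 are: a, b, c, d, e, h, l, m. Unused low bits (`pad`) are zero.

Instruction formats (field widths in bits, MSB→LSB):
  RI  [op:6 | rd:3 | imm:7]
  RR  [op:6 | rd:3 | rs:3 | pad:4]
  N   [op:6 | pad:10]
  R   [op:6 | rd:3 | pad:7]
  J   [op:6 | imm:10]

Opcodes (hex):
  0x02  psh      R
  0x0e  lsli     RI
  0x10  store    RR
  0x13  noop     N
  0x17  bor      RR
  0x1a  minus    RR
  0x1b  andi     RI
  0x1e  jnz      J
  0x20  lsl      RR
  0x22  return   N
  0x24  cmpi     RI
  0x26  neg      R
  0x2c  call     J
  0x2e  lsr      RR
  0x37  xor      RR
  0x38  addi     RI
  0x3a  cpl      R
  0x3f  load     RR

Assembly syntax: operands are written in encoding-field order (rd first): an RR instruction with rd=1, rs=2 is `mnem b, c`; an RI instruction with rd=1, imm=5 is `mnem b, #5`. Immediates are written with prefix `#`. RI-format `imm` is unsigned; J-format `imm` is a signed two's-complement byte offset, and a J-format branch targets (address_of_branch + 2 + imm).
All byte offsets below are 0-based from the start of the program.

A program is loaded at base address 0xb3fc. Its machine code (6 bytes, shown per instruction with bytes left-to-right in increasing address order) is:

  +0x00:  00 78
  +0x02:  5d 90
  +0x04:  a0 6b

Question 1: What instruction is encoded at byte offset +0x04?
off 0x04: read a0 6b as little → 0x6ba0
  op=0x6ba0>>10=0x1a ⇒ minus (RR)
  [9:7] rd=7 = m
  [6:4] rs=2 = c

minus m, c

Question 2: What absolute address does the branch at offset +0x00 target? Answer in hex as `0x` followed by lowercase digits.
@+00  little-endian(00 78) = 0x7800
  top 6b → 0x1e → jnz [J]
  [9:0] imm=0 = #0
  target = base 0xb3fc + off 0x00 + 2 + imm 0 = 0xb3fe

0xb3fe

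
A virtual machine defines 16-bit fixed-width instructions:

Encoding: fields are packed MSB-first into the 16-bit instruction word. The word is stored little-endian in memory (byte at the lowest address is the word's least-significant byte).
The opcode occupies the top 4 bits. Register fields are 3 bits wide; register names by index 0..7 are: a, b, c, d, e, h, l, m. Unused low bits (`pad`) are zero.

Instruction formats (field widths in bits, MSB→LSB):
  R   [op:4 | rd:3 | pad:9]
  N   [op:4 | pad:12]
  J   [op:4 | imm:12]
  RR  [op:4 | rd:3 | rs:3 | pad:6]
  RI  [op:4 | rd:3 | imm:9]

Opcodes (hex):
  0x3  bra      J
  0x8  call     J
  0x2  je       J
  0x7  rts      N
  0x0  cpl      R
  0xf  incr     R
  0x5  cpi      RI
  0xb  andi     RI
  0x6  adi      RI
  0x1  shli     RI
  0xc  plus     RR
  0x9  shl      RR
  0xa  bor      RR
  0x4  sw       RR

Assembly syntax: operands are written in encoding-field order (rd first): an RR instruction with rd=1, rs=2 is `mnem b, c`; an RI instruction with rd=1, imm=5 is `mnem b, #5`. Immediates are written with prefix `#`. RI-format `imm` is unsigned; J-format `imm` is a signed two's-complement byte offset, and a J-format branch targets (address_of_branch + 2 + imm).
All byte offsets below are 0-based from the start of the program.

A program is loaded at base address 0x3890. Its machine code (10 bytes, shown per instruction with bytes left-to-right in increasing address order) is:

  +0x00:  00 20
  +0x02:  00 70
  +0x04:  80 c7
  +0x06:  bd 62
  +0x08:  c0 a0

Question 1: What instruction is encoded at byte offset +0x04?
plus d, l

off 0x04: read 80 c7 as little → 0xc780
  top 4b → 0xc → plus [RR]
  [11:9] rd=3 = d
  [8:6] rs=6 = l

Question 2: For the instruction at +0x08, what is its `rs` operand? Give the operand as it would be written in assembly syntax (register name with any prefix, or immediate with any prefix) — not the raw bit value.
d

@+08  little-endian(c0 a0) = 0xa0c0
  op=0xa0c0>>12=0xa ⇒ bor (RR)
  rd: (w>>9)&0x7=0x0 → a
  rs: (w>>6)&0x7=0x3 → d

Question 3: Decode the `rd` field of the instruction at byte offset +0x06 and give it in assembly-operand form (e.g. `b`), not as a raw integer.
off 0x06: read bd 62 as little → 0x62bd
  top 4b → 0x6 → adi [RI]
  [11:9] rd=1 = b
  [8:0] imm=189 = #189

b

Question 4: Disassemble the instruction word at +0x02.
rts

+0x02: 00 70 ⇒ word 0x7000 (little)
  opcode bits[15:12]=0x7: rts/N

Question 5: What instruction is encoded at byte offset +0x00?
[00] 00 20 → 0x2000
  op=0x2000>>12=0x2 ⇒ je (J)
  imm@[11:0]=0x0 ⇒ #0

je #0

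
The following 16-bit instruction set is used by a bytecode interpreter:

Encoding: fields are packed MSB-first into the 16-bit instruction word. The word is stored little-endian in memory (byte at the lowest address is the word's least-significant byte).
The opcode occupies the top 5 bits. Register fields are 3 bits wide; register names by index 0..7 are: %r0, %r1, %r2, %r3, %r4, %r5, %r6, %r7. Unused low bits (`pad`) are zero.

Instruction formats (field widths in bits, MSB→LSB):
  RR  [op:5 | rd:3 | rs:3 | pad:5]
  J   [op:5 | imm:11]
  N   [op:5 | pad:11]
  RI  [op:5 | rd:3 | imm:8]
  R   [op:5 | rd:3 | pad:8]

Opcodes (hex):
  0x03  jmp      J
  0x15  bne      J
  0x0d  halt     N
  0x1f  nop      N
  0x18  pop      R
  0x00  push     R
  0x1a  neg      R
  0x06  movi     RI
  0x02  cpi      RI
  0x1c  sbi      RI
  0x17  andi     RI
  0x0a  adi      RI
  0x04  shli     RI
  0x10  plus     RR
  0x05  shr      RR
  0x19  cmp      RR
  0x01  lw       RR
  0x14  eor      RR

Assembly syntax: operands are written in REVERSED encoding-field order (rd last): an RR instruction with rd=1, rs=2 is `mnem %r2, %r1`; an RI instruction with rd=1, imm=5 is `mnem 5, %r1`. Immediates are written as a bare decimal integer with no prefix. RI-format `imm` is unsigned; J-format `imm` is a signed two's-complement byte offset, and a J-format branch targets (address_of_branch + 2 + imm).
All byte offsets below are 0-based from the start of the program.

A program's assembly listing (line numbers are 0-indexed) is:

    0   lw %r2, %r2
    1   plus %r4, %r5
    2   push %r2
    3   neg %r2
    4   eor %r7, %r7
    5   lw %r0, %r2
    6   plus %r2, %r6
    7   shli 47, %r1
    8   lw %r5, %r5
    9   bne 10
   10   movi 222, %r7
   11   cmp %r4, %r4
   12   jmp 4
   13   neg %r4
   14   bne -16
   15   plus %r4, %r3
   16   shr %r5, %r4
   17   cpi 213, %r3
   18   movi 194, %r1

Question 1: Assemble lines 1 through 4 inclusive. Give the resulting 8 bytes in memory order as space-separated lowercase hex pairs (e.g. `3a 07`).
80 85 00 02 00 d2 e0 a7

1. plus fields op=0x10:5|rd=5:3|rs=4:3|pad=0:5 → word 8580h → 80 85
2. push fields op=0x0:5|rd=2:3|pad=0:8 → word 0200h → 00 02
3. neg fields op=0x1a:5|rd=2:3|pad=0:8 → word d200h → 00 d2
4. eor fields op=0x14:5|rd=7:3|rs=7:3|pad=0:5 → word a7e0h → e0 a7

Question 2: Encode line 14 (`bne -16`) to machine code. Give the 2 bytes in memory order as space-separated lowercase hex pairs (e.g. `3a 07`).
14. bne fields op=0x15:5|imm=-16:11 → word aff0h → f0 af

f0 af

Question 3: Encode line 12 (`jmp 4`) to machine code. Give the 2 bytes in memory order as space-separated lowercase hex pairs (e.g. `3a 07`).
12. jmp fields op=0x3:5|imm=4:11 → word 1804h → 04 18

04 18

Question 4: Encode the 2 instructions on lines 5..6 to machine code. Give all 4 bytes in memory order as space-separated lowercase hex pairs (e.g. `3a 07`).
00 0a 40 86

5. lw fields op=0x1:5|rd=2:3|rs=0:3|pad=0:5 → word 0a00h → 00 0a
6. plus fields op=0x10:5|rd=6:3|rs=2:3|pad=0:5 → word 8640h → 40 86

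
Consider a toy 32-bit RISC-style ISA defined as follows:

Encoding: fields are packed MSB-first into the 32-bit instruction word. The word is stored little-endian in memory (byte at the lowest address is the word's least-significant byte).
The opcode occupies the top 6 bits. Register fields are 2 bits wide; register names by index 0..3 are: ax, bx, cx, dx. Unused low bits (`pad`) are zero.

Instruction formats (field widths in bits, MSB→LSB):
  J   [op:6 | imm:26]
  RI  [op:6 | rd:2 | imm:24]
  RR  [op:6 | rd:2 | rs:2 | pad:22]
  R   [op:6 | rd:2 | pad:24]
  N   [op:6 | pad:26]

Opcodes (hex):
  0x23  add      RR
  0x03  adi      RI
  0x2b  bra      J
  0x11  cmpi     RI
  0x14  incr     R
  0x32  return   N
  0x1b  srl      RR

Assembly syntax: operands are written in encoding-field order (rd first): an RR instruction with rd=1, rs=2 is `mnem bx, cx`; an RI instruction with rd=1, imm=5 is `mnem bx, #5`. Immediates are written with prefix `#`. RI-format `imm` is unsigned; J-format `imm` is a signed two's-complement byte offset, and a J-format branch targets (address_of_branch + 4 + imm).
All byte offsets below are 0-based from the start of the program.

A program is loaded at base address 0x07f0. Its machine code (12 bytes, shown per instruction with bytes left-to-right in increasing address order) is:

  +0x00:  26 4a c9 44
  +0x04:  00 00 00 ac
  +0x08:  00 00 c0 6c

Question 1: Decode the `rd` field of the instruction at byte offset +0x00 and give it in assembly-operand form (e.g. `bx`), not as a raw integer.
ax

+0x00: 26 4a c9 44 ⇒ word 0x44c94a26 (little)
  opcode bits[31:26]=0x11: cmpi/RI
  [25:24] rd=0 = ax
  [23:0] imm=13191718 = #13191718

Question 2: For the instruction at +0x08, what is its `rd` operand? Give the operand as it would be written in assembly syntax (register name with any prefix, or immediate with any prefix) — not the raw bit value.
ax

[08] 00 00 c0 6c → 0x6cc00000
  top 6b → 0x1b → srl [RR]
  rd: (w>>24)&0x3=0x0 → ax
  rs: (w>>22)&0x3=0x3 → dx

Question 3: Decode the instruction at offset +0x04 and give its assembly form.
off 0x04: read 00 00 00 ac as little → 0xac000000
  top 6b → 0x2b → bra [J]
  imm@[25:0]=0x0 ⇒ #0

bra #0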